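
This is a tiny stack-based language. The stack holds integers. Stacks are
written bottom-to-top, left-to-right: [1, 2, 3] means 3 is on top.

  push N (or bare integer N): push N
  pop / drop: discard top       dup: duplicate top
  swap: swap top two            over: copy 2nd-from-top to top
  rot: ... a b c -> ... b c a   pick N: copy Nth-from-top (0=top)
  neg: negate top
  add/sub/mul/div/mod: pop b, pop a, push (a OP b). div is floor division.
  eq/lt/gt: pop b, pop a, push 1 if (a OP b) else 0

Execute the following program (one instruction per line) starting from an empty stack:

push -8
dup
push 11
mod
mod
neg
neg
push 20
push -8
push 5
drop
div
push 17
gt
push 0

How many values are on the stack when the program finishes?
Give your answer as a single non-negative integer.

After 'push -8': stack = [-8] (depth 1)
After 'dup': stack = [-8, -8] (depth 2)
After 'push 11': stack = [-8, -8, 11] (depth 3)
After 'mod': stack = [-8, 3] (depth 2)
After 'mod': stack = [1] (depth 1)
After 'neg': stack = [-1] (depth 1)
After 'neg': stack = [1] (depth 1)
After 'push 20': stack = [1, 20] (depth 2)
After 'push -8': stack = [1, 20, -8] (depth 3)
After 'push 5': stack = [1, 20, -8, 5] (depth 4)
After 'drop': stack = [1, 20, -8] (depth 3)
After 'div': stack = [1, -3] (depth 2)
After 'push 17': stack = [1, -3, 17] (depth 3)
After 'gt': stack = [1, 0] (depth 2)
After 'push 0': stack = [1, 0, 0] (depth 3)

Answer: 3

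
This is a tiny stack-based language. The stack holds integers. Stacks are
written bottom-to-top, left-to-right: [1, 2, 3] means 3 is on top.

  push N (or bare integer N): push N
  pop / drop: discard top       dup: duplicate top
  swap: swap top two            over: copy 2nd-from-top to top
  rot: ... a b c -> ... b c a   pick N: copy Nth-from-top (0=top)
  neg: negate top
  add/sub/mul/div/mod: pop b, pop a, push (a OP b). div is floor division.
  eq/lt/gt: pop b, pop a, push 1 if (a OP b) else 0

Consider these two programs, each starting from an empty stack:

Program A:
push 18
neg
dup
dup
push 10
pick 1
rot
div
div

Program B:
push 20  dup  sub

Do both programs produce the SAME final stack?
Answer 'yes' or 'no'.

Program A trace:
  After 'push 18': [18]
  After 'neg': [-18]
  After 'dup': [-18, -18]
  After 'dup': [-18, -18, -18]
  After 'push 10': [-18, -18, -18, 10]
  After 'pick 1': [-18, -18, -18, 10, -18]
  After 'rot': [-18, -18, 10, -18, -18]
  After 'div': [-18, -18, 10, 1]
  After 'div': [-18, -18, 10]
Program A final stack: [-18, -18, 10]

Program B trace:
  After 'push 20': [20]
  After 'dup': [20, 20]
  After 'sub': [0]
Program B final stack: [0]
Same: no

Answer: no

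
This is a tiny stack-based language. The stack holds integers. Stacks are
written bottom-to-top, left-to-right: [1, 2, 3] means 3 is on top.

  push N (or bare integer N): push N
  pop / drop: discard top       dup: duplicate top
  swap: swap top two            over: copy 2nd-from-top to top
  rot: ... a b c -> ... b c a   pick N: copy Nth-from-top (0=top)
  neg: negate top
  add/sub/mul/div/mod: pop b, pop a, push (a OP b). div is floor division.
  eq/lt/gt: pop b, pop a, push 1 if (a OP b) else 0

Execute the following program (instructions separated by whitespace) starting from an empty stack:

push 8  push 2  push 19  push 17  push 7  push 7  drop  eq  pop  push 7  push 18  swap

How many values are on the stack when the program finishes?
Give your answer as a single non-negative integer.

After 'push 8': stack = [8] (depth 1)
After 'push 2': stack = [8, 2] (depth 2)
After 'push 19': stack = [8, 2, 19] (depth 3)
After 'push 17': stack = [8, 2, 19, 17] (depth 4)
After 'push 7': stack = [8, 2, 19, 17, 7] (depth 5)
After 'push 7': stack = [8, 2, 19, 17, 7, 7] (depth 6)
After 'drop': stack = [8, 2, 19, 17, 7] (depth 5)
After 'eq': stack = [8, 2, 19, 0] (depth 4)
After 'pop': stack = [8, 2, 19] (depth 3)
After 'push 7': stack = [8, 2, 19, 7] (depth 4)
After 'push 18': stack = [8, 2, 19, 7, 18] (depth 5)
After 'swap': stack = [8, 2, 19, 18, 7] (depth 5)

Answer: 5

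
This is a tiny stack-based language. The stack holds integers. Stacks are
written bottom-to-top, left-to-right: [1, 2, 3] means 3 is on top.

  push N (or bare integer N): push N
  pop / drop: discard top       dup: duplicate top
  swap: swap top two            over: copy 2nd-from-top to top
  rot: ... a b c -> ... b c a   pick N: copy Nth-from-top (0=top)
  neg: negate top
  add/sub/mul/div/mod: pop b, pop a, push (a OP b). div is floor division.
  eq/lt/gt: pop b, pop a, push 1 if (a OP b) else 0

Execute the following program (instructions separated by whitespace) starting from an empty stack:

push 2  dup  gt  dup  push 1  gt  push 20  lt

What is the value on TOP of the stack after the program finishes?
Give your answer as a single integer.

After 'push 2': [2]
After 'dup': [2, 2]
After 'gt': [0]
After 'dup': [0, 0]
After 'push 1': [0, 0, 1]
After 'gt': [0, 0]
After 'push 20': [0, 0, 20]
After 'lt': [0, 1]

Answer: 1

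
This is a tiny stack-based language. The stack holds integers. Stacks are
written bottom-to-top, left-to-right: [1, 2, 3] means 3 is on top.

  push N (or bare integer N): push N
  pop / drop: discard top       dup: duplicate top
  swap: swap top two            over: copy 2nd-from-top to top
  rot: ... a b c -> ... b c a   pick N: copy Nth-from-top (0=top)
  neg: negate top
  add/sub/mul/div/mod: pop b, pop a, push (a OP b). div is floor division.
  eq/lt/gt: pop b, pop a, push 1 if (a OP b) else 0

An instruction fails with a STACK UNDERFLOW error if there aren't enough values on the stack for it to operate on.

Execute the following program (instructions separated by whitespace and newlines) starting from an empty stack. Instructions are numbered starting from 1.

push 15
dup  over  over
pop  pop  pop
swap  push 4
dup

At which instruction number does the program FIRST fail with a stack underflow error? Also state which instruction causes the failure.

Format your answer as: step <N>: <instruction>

Step 1 ('push 15'): stack = [15], depth = 1
Step 2 ('dup'): stack = [15, 15], depth = 2
Step 3 ('over'): stack = [15, 15, 15], depth = 3
Step 4 ('over'): stack = [15, 15, 15, 15], depth = 4
Step 5 ('pop'): stack = [15, 15, 15], depth = 3
Step 6 ('pop'): stack = [15, 15], depth = 2
Step 7 ('pop'): stack = [15], depth = 1
Step 8 ('swap'): needs 2 value(s) but depth is 1 — STACK UNDERFLOW

Answer: step 8: swap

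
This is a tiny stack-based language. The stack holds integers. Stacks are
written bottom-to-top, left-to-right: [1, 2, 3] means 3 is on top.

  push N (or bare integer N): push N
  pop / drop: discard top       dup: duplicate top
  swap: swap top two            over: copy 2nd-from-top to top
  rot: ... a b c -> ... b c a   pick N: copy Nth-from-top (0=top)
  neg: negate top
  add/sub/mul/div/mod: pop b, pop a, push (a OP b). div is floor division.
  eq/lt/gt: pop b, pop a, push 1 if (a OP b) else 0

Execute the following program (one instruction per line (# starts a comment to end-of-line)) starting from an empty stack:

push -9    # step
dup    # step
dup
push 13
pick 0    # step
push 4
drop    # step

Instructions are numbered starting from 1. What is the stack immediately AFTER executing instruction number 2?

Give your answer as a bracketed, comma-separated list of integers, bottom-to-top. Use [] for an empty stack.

Answer: [-9, -9]

Derivation:
Step 1 ('push -9'): [-9]
Step 2 ('dup'): [-9, -9]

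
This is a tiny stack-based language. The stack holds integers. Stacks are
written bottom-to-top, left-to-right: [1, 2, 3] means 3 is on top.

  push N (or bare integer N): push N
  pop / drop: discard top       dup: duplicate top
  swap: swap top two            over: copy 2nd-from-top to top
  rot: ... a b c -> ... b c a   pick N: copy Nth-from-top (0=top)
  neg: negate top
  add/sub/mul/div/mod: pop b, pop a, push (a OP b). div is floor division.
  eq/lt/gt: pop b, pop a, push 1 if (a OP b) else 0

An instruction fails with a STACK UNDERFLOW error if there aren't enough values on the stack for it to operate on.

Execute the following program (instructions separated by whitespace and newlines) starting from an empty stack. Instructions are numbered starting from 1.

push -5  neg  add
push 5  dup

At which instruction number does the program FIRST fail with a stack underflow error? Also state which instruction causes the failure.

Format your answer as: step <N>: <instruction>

Step 1 ('push -5'): stack = [-5], depth = 1
Step 2 ('neg'): stack = [5], depth = 1
Step 3 ('add'): needs 2 value(s) but depth is 1 — STACK UNDERFLOW

Answer: step 3: add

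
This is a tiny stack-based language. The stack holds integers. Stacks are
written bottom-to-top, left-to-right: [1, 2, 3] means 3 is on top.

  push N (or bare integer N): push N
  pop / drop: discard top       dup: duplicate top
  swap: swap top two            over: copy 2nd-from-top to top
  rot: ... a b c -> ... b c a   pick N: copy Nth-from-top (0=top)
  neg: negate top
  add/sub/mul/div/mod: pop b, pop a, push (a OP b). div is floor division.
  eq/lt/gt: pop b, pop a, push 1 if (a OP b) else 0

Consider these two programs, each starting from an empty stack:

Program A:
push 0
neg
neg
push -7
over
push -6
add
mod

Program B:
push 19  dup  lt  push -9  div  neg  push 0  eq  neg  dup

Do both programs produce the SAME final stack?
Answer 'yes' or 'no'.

Program A trace:
  After 'push 0': [0]
  After 'neg': [0]
  After 'neg': [0]
  After 'push -7': [0, -7]
  After 'over': [0, -7, 0]
  After 'push -6': [0, -7, 0, -6]
  After 'add': [0, -7, -6]
  After 'mod': [0, -1]
Program A final stack: [0, -1]

Program B trace:
  After 'push 19': [19]
  After 'dup': [19, 19]
  After 'lt': [0]
  After 'push -9': [0, -9]
  After 'div': [0]
  After 'neg': [0]
  After 'push 0': [0, 0]
  After 'eq': [1]
  After 'neg': [-1]
  After 'dup': [-1, -1]
Program B final stack: [-1, -1]
Same: no

Answer: no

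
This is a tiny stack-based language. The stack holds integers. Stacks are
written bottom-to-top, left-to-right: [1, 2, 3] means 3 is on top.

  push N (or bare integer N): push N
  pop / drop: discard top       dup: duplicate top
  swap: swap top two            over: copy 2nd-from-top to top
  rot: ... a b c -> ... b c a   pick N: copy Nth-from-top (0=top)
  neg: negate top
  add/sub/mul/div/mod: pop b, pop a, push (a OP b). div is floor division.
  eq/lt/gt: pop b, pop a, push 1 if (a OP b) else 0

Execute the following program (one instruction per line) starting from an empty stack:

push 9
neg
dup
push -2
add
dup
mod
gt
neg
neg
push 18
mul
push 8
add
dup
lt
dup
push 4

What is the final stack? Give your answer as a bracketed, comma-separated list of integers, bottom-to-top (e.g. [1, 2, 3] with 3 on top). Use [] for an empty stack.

After 'push 9': [9]
After 'neg': [-9]
After 'dup': [-9, -9]
After 'push -2': [-9, -9, -2]
After 'add': [-9, -11]
After 'dup': [-9, -11, -11]
After 'mod': [-9, 0]
After 'gt': [0]
After 'neg': [0]
After 'neg': [0]
After 'push 18': [0, 18]
After 'mul': [0]
After 'push 8': [0, 8]
After 'add': [8]
After 'dup': [8, 8]
After 'lt': [0]
After 'dup': [0, 0]
After 'push 4': [0, 0, 4]

Answer: [0, 0, 4]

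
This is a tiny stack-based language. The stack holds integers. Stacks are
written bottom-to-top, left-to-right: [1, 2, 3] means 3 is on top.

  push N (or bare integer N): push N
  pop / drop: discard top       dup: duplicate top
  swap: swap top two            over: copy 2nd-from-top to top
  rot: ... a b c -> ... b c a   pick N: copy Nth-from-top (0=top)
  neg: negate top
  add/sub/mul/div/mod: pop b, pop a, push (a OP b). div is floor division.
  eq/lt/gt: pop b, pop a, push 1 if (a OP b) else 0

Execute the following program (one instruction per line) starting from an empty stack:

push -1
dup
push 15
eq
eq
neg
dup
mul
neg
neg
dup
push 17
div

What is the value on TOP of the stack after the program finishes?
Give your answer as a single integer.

After 'push -1': [-1]
After 'dup': [-1, -1]
After 'push 15': [-1, -1, 15]
After 'eq': [-1, 0]
After 'eq': [0]
After 'neg': [0]
After 'dup': [0, 0]
After 'mul': [0]
After 'neg': [0]
After 'neg': [0]
After 'dup': [0, 0]
After 'push 17': [0, 0, 17]
After 'div': [0, 0]

Answer: 0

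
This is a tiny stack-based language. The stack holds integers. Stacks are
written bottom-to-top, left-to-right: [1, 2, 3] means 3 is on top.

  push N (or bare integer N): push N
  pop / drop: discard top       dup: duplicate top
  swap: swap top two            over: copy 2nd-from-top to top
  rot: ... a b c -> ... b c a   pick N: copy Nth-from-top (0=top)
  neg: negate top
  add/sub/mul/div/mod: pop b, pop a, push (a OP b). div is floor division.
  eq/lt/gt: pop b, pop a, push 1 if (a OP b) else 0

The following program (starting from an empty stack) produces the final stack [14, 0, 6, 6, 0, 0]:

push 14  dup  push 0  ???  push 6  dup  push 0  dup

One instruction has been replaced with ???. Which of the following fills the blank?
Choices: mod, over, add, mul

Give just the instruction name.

Stack before ???: [14, 14, 0]
Stack after ???:  [14, 0]
Checking each choice:
  mod: modulo by zero
  over: produces [14, 14, 0, 14, 6, 6, 0, 0]
  add: produces [14, 14, 6, 6, 0, 0]
  mul: MATCH


Answer: mul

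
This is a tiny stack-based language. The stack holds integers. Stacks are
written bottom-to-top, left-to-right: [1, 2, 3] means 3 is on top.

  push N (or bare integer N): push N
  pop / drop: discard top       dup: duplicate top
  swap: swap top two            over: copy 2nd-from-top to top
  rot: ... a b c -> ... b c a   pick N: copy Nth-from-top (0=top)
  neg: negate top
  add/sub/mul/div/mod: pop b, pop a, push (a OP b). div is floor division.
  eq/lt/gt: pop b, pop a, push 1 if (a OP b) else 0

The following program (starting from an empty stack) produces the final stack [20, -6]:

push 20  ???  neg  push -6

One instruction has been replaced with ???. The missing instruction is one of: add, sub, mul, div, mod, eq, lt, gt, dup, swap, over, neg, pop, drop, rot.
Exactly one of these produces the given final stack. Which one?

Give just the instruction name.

Stack before ???: [20]
Stack after ???:  [-20]
The instruction that transforms [20] -> [-20] is: neg

Answer: neg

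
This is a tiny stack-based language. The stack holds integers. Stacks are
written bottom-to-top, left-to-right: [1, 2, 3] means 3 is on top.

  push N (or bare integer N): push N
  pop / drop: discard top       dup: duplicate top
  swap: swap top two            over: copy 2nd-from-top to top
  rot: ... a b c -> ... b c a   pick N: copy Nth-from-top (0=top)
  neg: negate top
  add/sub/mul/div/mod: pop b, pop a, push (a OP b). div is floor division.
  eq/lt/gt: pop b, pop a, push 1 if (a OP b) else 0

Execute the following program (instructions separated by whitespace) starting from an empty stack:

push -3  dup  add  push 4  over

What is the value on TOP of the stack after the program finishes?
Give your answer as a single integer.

After 'push -3': [-3]
After 'dup': [-3, -3]
After 'add': [-6]
After 'push 4': [-6, 4]
After 'over': [-6, 4, -6]

Answer: -6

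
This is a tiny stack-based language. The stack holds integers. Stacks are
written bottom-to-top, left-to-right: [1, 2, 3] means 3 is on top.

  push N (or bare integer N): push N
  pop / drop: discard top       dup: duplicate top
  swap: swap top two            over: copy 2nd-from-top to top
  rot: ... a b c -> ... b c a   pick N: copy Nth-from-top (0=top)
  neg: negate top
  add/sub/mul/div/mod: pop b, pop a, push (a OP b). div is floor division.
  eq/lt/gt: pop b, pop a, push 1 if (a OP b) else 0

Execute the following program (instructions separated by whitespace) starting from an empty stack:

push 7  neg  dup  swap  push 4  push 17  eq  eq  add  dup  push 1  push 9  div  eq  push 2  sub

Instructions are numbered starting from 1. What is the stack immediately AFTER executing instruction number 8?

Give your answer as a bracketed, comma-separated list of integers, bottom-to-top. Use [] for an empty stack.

Answer: [-7, 0]

Derivation:
Step 1 ('push 7'): [7]
Step 2 ('neg'): [-7]
Step 3 ('dup'): [-7, -7]
Step 4 ('swap'): [-7, -7]
Step 5 ('push 4'): [-7, -7, 4]
Step 6 ('push 17'): [-7, -7, 4, 17]
Step 7 ('eq'): [-7, -7, 0]
Step 8 ('eq'): [-7, 0]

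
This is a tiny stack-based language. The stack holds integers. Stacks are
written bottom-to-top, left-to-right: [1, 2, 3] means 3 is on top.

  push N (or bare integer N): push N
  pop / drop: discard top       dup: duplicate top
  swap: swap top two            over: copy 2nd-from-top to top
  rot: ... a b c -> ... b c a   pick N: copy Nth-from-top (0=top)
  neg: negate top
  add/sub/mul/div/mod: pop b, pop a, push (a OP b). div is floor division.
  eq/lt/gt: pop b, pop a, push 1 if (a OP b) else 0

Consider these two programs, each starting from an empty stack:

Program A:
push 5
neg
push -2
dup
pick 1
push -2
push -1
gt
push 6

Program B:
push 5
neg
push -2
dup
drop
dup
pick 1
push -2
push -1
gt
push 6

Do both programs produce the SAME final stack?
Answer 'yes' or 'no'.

Answer: yes

Derivation:
Program A trace:
  After 'push 5': [5]
  After 'neg': [-5]
  After 'push -2': [-5, -2]
  After 'dup': [-5, -2, -2]
  After 'pick 1': [-5, -2, -2, -2]
  After 'push -2': [-5, -2, -2, -2, -2]
  After 'push -1': [-5, -2, -2, -2, -2, -1]
  After 'gt': [-5, -2, -2, -2, 0]
  After 'push 6': [-5, -2, -2, -2, 0, 6]
Program A final stack: [-5, -2, -2, -2, 0, 6]

Program B trace:
  After 'push 5': [5]
  After 'neg': [-5]
  After 'push -2': [-5, -2]
  After 'dup': [-5, -2, -2]
  After 'drop': [-5, -2]
  After 'dup': [-5, -2, -2]
  After 'pick 1': [-5, -2, -2, -2]
  After 'push -2': [-5, -2, -2, -2, -2]
  After 'push -1': [-5, -2, -2, -2, -2, -1]
  After 'gt': [-5, -2, -2, -2, 0]
  After 'push 6': [-5, -2, -2, -2, 0, 6]
Program B final stack: [-5, -2, -2, -2, 0, 6]
Same: yes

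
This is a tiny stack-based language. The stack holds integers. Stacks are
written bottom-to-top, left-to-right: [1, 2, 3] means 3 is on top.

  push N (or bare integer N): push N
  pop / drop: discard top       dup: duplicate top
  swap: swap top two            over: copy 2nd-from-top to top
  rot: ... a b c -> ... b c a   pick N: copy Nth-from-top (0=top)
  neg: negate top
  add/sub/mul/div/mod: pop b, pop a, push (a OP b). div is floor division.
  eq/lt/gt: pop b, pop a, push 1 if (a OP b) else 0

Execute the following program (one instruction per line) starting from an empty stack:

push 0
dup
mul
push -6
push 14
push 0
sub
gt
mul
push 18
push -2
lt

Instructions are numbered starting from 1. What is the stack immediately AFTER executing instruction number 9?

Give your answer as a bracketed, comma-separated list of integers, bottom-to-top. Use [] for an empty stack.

Answer: [0]

Derivation:
Step 1 ('push 0'): [0]
Step 2 ('dup'): [0, 0]
Step 3 ('mul'): [0]
Step 4 ('push -6'): [0, -6]
Step 5 ('push 14'): [0, -6, 14]
Step 6 ('push 0'): [0, -6, 14, 0]
Step 7 ('sub'): [0, -6, 14]
Step 8 ('gt'): [0, 0]
Step 9 ('mul'): [0]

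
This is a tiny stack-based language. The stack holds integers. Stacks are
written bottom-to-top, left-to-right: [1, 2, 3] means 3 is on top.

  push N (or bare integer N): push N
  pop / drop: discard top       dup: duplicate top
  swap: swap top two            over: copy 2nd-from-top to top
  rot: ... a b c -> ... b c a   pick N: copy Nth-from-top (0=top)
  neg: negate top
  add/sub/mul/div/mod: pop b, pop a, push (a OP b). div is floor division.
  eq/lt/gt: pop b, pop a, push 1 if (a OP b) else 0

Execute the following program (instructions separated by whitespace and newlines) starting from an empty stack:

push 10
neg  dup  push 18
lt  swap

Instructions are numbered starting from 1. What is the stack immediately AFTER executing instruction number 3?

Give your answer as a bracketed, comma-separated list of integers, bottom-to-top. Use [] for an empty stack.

Step 1 ('push 10'): [10]
Step 2 ('neg'): [-10]
Step 3 ('dup'): [-10, -10]

Answer: [-10, -10]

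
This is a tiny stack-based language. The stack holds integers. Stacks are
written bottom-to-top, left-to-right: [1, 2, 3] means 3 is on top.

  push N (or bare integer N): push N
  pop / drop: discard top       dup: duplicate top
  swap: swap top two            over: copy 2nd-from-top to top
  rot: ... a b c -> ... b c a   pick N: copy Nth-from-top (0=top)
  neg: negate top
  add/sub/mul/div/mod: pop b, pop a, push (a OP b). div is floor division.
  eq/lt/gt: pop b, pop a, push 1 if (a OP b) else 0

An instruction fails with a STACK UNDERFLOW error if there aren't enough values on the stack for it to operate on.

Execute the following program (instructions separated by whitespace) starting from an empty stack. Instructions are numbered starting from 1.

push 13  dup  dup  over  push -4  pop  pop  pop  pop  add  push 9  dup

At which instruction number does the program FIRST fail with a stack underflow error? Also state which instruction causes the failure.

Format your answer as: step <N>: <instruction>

Answer: step 10: add

Derivation:
Step 1 ('push 13'): stack = [13], depth = 1
Step 2 ('dup'): stack = [13, 13], depth = 2
Step 3 ('dup'): stack = [13, 13, 13], depth = 3
Step 4 ('over'): stack = [13, 13, 13, 13], depth = 4
Step 5 ('push -4'): stack = [13, 13, 13, 13, -4], depth = 5
Step 6 ('pop'): stack = [13, 13, 13, 13], depth = 4
Step 7 ('pop'): stack = [13, 13, 13], depth = 3
Step 8 ('pop'): stack = [13, 13], depth = 2
Step 9 ('pop'): stack = [13], depth = 1
Step 10 ('add'): needs 2 value(s) but depth is 1 — STACK UNDERFLOW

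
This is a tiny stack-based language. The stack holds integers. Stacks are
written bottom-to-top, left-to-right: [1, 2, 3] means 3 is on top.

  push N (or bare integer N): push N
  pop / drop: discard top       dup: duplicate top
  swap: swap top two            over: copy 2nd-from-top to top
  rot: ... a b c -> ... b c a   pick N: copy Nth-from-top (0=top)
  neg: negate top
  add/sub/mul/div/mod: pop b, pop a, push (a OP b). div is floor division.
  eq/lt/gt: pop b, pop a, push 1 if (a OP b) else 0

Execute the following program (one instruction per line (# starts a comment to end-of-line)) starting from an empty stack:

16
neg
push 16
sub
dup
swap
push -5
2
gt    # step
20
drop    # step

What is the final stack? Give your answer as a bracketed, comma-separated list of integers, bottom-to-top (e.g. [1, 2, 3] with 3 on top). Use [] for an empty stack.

After 'push 16': [16]
After 'neg': [-16]
After 'push 16': [-16, 16]
After 'sub': [-32]
After 'dup': [-32, -32]
After 'swap': [-32, -32]
After 'push -5': [-32, -32, -5]
After 'push 2': [-32, -32, -5, 2]
After 'gt': [-32, -32, 0]
After 'push 20': [-32, -32, 0, 20]
After 'drop': [-32, -32, 0]

Answer: [-32, -32, 0]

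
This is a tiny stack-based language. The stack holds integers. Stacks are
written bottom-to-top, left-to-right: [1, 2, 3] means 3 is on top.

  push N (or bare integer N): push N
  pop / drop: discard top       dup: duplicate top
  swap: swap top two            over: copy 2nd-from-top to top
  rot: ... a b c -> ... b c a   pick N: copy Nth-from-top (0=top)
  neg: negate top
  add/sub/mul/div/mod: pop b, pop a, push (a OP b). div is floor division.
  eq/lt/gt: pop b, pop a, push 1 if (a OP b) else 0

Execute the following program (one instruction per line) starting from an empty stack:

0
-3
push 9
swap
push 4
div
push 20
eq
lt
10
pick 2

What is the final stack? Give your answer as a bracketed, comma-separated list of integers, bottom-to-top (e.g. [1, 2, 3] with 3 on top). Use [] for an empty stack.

Answer: [0, 0, 10, 0]

Derivation:
After 'push 0': [0]
After 'push -3': [0, -3]
After 'push 9': [0, -3, 9]
After 'swap': [0, 9, -3]
After 'push 4': [0, 9, -3, 4]
After 'div': [0, 9, -1]
After 'push 20': [0, 9, -1, 20]
After 'eq': [0, 9, 0]
After 'lt': [0, 0]
After 'push 10': [0, 0, 10]
After 'pick 2': [0, 0, 10, 0]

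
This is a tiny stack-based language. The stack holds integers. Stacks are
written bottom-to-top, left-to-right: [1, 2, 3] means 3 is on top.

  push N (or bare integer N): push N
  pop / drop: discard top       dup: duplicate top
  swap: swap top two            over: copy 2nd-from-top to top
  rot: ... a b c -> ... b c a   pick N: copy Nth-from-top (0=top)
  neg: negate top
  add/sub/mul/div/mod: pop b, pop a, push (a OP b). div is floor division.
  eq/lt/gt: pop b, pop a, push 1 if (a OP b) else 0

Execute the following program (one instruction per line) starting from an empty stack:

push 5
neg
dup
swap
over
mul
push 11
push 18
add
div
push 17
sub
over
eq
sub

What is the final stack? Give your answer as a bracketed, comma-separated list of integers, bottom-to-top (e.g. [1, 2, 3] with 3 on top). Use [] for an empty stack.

Answer: [-5]

Derivation:
After 'push 5': [5]
After 'neg': [-5]
After 'dup': [-5, -5]
After 'swap': [-5, -5]
After 'over': [-5, -5, -5]
After 'mul': [-5, 25]
After 'push 11': [-5, 25, 11]
After 'push 18': [-5, 25, 11, 18]
After 'add': [-5, 25, 29]
After 'div': [-5, 0]
After 'push 17': [-5, 0, 17]
After 'sub': [-5, -17]
After 'over': [-5, -17, -5]
After 'eq': [-5, 0]
After 'sub': [-5]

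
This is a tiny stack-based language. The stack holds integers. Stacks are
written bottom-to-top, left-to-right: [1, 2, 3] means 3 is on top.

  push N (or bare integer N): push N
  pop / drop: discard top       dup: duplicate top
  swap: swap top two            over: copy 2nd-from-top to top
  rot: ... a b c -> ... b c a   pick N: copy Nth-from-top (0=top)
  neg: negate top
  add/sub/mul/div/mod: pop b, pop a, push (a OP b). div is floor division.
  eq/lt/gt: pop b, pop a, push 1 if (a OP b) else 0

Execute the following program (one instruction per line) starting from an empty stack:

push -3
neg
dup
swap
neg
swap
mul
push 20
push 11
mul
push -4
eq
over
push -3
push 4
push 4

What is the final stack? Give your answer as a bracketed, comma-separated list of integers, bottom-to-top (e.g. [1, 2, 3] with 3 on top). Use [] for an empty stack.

After 'push -3': [-3]
After 'neg': [3]
After 'dup': [3, 3]
After 'swap': [3, 3]
After 'neg': [3, -3]
After 'swap': [-3, 3]
After 'mul': [-9]
After 'push 20': [-9, 20]
After 'push 11': [-9, 20, 11]
After 'mul': [-9, 220]
After 'push -4': [-9, 220, -4]
After 'eq': [-9, 0]
After 'over': [-9, 0, -9]
After 'push -3': [-9, 0, -9, -3]
After 'push 4': [-9, 0, -9, -3, 4]
After 'push 4': [-9, 0, -9, -3, 4, 4]

Answer: [-9, 0, -9, -3, 4, 4]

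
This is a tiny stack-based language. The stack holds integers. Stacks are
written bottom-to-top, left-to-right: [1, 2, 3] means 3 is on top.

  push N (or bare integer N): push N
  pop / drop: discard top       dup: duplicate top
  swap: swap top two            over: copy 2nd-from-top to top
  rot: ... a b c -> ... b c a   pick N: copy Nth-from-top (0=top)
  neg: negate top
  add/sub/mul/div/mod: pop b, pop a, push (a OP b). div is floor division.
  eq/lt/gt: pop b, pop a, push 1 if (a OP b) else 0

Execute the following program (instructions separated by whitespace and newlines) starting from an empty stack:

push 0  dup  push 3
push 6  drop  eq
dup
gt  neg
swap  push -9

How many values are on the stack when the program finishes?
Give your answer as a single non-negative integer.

Answer: 3

Derivation:
After 'push 0': stack = [0] (depth 1)
After 'dup': stack = [0, 0] (depth 2)
After 'push 3': stack = [0, 0, 3] (depth 3)
After 'push 6': stack = [0, 0, 3, 6] (depth 4)
After 'drop': stack = [0, 0, 3] (depth 3)
After 'eq': stack = [0, 0] (depth 2)
After 'dup': stack = [0, 0, 0] (depth 3)
After 'gt': stack = [0, 0] (depth 2)
After 'neg': stack = [0, 0] (depth 2)
After 'swap': stack = [0, 0] (depth 2)
After 'push -9': stack = [0, 0, -9] (depth 3)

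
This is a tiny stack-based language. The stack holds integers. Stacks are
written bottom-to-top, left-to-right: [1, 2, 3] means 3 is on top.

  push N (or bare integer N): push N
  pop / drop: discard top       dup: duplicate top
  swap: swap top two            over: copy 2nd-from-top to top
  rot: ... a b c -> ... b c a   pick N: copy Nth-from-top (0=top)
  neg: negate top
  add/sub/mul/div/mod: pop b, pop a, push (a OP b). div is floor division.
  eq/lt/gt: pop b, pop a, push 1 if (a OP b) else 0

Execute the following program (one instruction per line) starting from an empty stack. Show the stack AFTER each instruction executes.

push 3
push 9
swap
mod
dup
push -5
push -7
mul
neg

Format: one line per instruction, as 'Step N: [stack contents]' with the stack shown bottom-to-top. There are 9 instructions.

Step 1: [3]
Step 2: [3, 9]
Step 3: [9, 3]
Step 4: [0]
Step 5: [0, 0]
Step 6: [0, 0, -5]
Step 7: [0, 0, -5, -7]
Step 8: [0, 0, 35]
Step 9: [0, 0, -35]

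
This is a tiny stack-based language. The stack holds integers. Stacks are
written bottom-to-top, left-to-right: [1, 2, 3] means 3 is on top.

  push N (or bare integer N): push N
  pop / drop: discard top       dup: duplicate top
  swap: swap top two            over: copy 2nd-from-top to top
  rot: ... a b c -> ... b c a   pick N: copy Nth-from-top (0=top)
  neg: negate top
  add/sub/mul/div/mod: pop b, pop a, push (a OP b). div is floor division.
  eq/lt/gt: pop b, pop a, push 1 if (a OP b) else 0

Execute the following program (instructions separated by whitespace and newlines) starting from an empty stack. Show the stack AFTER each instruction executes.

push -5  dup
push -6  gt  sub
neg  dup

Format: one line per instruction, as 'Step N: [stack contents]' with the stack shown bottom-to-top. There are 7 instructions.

Step 1: [-5]
Step 2: [-5, -5]
Step 3: [-5, -5, -6]
Step 4: [-5, 1]
Step 5: [-6]
Step 6: [6]
Step 7: [6, 6]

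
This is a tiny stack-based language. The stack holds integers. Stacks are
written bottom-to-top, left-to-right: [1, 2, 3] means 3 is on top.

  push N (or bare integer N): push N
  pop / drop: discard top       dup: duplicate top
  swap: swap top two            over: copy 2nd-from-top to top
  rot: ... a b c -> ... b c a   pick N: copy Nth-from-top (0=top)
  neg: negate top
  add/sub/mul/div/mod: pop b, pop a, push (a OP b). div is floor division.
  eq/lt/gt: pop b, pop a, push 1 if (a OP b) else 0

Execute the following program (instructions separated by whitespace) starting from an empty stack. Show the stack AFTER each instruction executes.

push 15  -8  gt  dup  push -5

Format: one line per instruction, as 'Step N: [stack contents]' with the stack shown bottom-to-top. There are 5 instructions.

Step 1: [15]
Step 2: [15, -8]
Step 3: [1]
Step 4: [1, 1]
Step 5: [1, 1, -5]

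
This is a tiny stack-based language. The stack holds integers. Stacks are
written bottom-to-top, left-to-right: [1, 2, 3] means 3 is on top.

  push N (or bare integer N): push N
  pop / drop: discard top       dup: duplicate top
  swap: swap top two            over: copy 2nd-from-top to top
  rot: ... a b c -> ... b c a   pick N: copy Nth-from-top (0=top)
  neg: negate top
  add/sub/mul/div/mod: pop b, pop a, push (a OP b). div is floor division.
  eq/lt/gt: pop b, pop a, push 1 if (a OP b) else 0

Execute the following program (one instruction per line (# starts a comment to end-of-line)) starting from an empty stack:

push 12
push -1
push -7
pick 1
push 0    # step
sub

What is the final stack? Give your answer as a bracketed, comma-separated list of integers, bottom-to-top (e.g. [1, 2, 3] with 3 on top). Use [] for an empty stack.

After 'push 12': [12]
After 'push -1': [12, -1]
After 'push -7': [12, -1, -7]
After 'pick 1': [12, -1, -7, -1]
After 'push 0': [12, -1, -7, -1, 0]
After 'sub': [12, -1, -7, -1]

Answer: [12, -1, -7, -1]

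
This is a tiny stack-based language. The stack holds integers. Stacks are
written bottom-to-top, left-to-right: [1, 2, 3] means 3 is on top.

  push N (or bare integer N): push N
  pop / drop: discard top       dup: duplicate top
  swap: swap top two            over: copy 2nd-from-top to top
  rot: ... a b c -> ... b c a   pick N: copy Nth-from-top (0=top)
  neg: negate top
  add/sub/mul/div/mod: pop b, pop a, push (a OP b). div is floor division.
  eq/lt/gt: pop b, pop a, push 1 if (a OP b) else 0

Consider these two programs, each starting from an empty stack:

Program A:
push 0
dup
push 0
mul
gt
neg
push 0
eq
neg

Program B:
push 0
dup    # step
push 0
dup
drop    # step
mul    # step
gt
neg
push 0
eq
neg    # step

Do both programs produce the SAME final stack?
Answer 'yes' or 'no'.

Answer: yes

Derivation:
Program A trace:
  After 'push 0': [0]
  After 'dup': [0, 0]
  After 'push 0': [0, 0, 0]
  After 'mul': [0, 0]
  After 'gt': [0]
  After 'neg': [0]
  After 'push 0': [0, 0]
  After 'eq': [1]
  After 'neg': [-1]
Program A final stack: [-1]

Program B trace:
  After 'push 0': [0]
  After 'dup': [0, 0]
  After 'push 0': [0, 0, 0]
  After 'dup': [0, 0, 0, 0]
  After 'drop': [0, 0, 0]
  After 'mul': [0, 0]
  After 'gt': [0]
  After 'neg': [0]
  After 'push 0': [0, 0]
  After 'eq': [1]
  After 'neg': [-1]
Program B final stack: [-1]
Same: yes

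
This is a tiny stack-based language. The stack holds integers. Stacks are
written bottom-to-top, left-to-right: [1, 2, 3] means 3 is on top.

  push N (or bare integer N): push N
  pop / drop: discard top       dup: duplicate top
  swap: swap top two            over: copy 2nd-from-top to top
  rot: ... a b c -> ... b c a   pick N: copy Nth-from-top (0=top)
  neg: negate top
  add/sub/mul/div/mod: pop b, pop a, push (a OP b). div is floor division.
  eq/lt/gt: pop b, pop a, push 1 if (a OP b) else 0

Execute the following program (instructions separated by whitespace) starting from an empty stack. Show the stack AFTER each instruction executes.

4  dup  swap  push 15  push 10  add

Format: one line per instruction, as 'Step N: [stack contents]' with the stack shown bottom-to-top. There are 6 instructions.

Step 1: [4]
Step 2: [4, 4]
Step 3: [4, 4]
Step 4: [4, 4, 15]
Step 5: [4, 4, 15, 10]
Step 6: [4, 4, 25]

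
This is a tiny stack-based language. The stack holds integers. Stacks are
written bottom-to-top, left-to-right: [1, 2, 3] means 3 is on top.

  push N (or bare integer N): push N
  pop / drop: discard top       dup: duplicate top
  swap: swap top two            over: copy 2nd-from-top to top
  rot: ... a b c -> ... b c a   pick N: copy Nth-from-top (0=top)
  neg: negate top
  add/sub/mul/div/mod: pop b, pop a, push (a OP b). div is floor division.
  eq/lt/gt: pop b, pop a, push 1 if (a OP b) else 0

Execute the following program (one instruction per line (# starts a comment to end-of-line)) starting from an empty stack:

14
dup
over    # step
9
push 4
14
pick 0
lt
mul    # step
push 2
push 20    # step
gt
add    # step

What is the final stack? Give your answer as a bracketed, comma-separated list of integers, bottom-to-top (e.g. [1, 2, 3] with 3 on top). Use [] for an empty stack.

After 'push 14': [14]
After 'dup': [14, 14]
After 'over': [14, 14, 14]
After 'push 9': [14, 14, 14, 9]
After 'push 4': [14, 14, 14, 9, 4]
After 'push 14': [14, 14, 14, 9, 4, 14]
After 'pick 0': [14, 14, 14, 9, 4, 14, 14]
After 'lt': [14, 14, 14, 9, 4, 0]
After 'mul': [14, 14, 14, 9, 0]
After 'push 2': [14, 14, 14, 9, 0, 2]
After 'push 20': [14, 14, 14, 9, 0, 2, 20]
After 'gt': [14, 14, 14, 9, 0, 0]
After 'add': [14, 14, 14, 9, 0]

Answer: [14, 14, 14, 9, 0]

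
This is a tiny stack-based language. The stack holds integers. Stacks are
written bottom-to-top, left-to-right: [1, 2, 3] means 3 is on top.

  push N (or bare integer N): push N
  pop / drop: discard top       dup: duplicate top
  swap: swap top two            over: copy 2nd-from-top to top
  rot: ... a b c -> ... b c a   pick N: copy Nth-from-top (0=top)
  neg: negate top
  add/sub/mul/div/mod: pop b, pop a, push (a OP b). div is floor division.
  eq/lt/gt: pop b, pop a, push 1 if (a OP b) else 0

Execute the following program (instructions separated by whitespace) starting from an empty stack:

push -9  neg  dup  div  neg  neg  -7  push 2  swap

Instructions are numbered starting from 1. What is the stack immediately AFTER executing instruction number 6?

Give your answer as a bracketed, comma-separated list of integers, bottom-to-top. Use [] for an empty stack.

Answer: [1]

Derivation:
Step 1 ('push -9'): [-9]
Step 2 ('neg'): [9]
Step 3 ('dup'): [9, 9]
Step 4 ('div'): [1]
Step 5 ('neg'): [-1]
Step 6 ('neg'): [1]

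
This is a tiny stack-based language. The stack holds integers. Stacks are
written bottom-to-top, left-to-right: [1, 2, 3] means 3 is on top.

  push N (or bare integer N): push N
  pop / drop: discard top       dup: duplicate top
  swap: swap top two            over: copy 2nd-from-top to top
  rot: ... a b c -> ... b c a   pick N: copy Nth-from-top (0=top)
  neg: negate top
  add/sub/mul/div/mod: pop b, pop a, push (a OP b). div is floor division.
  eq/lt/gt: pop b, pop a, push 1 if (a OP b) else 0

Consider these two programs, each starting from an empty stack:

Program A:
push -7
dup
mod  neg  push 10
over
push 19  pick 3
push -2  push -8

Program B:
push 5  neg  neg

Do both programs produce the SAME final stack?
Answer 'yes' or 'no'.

Answer: no

Derivation:
Program A trace:
  After 'push -7': [-7]
  After 'dup': [-7, -7]
  After 'mod': [0]
  After 'neg': [0]
  After 'push 10': [0, 10]
  After 'over': [0, 10, 0]
  After 'push 19': [0, 10, 0, 19]
  After 'pick 3': [0, 10, 0, 19, 0]
  After 'push -2': [0, 10, 0, 19, 0, -2]
  After 'push -8': [0, 10, 0, 19, 0, -2, -8]
Program A final stack: [0, 10, 0, 19, 0, -2, -8]

Program B trace:
  After 'push 5': [5]
  After 'neg': [-5]
  After 'neg': [5]
Program B final stack: [5]
Same: no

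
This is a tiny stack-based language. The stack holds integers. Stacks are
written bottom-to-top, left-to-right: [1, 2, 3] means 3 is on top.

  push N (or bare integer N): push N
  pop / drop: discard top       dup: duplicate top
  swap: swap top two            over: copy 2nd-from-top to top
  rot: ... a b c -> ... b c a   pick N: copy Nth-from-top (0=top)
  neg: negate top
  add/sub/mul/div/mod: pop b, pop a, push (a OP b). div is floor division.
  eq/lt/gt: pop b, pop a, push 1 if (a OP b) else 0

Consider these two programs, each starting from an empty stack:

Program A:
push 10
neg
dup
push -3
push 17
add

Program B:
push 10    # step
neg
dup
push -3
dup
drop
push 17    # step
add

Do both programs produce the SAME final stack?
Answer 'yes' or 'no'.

Answer: yes

Derivation:
Program A trace:
  After 'push 10': [10]
  After 'neg': [-10]
  After 'dup': [-10, -10]
  After 'push -3': [-10, -10, -3]
  After 'push 17': [-10, -10, -3, 17]
  After 'add': [-10, -10, 14]
Program A final stack: [-10, -10, 14]

Program B trace:
  After 'push 10': [10]
  After 'neg': [-10]
  After 'dup': [-10, -10]
  After 'push -3': [-10, -10, -3]
  After 'dup': [-10, -10, -3, -3]
  After 'drop': [-10, -10, -3]
  After 'push 17': [-10, -10, -3, 17]
  After 'add': [-10, -10, 14]
Program B final stack: [-10, -10, 14]
Same: yes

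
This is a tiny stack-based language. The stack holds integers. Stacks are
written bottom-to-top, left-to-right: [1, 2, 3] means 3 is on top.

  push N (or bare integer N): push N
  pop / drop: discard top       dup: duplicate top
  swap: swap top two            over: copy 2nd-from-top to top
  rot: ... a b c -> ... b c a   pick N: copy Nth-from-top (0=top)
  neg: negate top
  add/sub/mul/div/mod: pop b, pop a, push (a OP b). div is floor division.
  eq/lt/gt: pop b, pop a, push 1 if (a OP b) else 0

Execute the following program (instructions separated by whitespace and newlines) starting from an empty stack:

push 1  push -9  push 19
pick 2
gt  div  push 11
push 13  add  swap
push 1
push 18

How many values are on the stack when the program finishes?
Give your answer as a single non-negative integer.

After 'push 1': stack = [1] (depth 1)
After 'push -9': stack = [1, -9] (depth 2)
After 'push 19': stack = [1, -9, 19] (depth 3)
After 'pick 2': stack = [1, -9, 19, 1] (depth 4)
After 'gt': stack = [1, -9, 1] (depth 3)
After 'div': stack = [1, -9] (depth 2)
After 'push 11': stack = [1, -9, 11] (depth 3)
After 'push 13': stack = [1, -9, 11, 13] (depth 4)
After 'add': stack = [1, -9, 24] (depth 3)
After 'swap': stack = [1, 24, -9] (depth 3)
After 'push 1': stack = [1, 24, -9, 1] (depth 4)
After 'push 18': stack = [1, 24, -9, 1, 18] (depth 5)

Answer: 5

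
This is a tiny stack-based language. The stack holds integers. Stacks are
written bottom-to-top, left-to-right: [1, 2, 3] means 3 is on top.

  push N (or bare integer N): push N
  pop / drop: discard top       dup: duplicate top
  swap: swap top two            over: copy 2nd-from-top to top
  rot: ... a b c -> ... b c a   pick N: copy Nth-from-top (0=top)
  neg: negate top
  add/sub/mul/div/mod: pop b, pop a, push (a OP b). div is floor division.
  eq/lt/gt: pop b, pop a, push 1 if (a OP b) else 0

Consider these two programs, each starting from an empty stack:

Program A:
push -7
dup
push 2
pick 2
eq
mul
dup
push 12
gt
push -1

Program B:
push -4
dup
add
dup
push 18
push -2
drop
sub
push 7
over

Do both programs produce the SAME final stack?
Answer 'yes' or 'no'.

Program A trace:
  After 'push -7': [-7]
  After 'dup': [-7, -7]
  After 'push 2': [-7, -7, 2]
  After 'pick 2': [-7, -7, 2, -7]
  After 'eq': [-7, -7, 0]
  After 'mul': [-7, 0]
  After 'dup': [-7, 0, 0]
  After 'push 12': [-7, 0, 0, 12]
  After 'gt': [-7, 0, 0]
  After 'push -1': [-7, 0, 0, -1]
Program A final stack: [-7, 0, 0, -1]

Program B trace:
  After 'push -4': [-4]
  After 'dup': [-4, -4]
  After 'add': [-8]
  After 'dup': [-8, -8]
  After 'push 18': [-8, -8, 18]
  After 'push -2': [-8, -8, 18, -2]
  After 'drop': [-8, -8, 18]
  After 'sub': [-8, -26]
  After 'push 7': [-8, -26, 7]
  After 'over': [-8, -26, 7, -26]
Program B final stack: [-8, -26, 7, -26]
Same: no

Answer: no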